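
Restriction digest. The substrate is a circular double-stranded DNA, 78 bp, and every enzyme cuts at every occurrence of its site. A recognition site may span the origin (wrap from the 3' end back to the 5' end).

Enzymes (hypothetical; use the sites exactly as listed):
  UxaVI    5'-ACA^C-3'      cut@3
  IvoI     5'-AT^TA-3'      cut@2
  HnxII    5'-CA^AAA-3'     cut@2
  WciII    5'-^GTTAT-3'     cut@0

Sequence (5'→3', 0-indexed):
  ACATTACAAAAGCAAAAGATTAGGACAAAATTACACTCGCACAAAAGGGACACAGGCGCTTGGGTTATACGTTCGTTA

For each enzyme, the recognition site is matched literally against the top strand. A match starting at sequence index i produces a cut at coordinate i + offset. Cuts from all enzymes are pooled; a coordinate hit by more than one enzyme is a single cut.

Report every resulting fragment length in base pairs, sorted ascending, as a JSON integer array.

Scan for sites:
  UxaVI ACAC/3: at [32, 49] ⇒ [35, 52]
  IvoI ATTA/2: at [2, 18, 29] ⇒ [4, 20, 31]
  HnxII CAAAA/2: at [6, 12, 25, 41] ⇒ [8, 14, 27, 43]
  WciII GTTAT/0: at [63] ⇒ [63]

All cut coordinates (distinct, sorted): [4, 8, 14, 20, 27, 31, 35, 43, 52, 63]

Fragments:
  4→8: 4 bp
  8→14: 6 bp
  14→20: 6 bp
  20→27: 7 bp
  27→31: 4 bp
  31→35: 4 bp
  35→43: 8 bp
  43→52: 9 bp
  52→63: 11 bp
  63→4 (wrap): 78-63+4 = 19 bp

[4,4,4,6,6,7,8,9,11,19]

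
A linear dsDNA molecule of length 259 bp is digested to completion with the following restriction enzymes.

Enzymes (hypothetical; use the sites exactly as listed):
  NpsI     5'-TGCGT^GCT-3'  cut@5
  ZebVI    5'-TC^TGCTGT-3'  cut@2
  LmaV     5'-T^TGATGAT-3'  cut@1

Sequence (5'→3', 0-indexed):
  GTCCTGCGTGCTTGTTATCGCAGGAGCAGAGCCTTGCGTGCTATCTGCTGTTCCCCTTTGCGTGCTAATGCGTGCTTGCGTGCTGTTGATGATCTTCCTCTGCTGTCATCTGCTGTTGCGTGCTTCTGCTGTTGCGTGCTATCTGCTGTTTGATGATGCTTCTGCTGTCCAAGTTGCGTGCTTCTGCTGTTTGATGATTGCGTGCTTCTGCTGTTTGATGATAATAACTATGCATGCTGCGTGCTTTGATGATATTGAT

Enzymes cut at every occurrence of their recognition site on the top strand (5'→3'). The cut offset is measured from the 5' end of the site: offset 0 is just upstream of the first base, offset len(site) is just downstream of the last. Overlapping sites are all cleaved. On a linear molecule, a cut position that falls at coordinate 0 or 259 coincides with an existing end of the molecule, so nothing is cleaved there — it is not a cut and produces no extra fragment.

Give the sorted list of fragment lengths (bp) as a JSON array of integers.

Site scan:
  NpsI TGCGTGCT/5: at [4, 34, 58, 68, 76, 116, 132, 174, 198, 237] ⇒ [9, 39, 63, 73, 81, 121, 137, 179, 203, 242]
  ZebVI TCTGCTGT/2: at [43, 98, 108, 124, 141, 160, 182, 206] ⇒ [45, 100, 110, 126, 143, 162, 184, 208]
  LmaV TTGATGAT/1: at [85, 149, 190, 214, 245] ⇒ [86, 150, 191, 215, 246]

Pooled cuts: [9, 39, 45, 63, 73, 81, 86, 100, 110, 121, 126, 137, 143, 150, 162, 179, 184, 191, 203, 208, 215, 242, 246]

Fragment lengths:
  [0,9): 9 bp
  [9,39): 30 bp
  [39,45): 6 bp
  [45,63): 18 bp
  [63,73): 10 bp
  [73,81): 8 bp
  [81,86): 5 bp
  [86,100): 14 bp
  [100,110): 10 bp
  [110,121): 11 bp
  [121,126): 5 bp
  [126,137): 11 bp
  [137,143): 6 bp
  [143,150): 7 bp
  [150,162): 12 bp
  [162,179): 17 bp
  [179,184): 5 bp
  [184,191): 7 bp
  [191,203): 12 bp
  [203,208): 5 bp
  [208,215): 7 bp
  [215,242): 27 bp
  [242,246): 4 bp
  [246,259): 13 bp

[4,5,5,5,5,6,6,7,7,7,8,9,10,10,11,11,12,12,13,14,17,18,27,30]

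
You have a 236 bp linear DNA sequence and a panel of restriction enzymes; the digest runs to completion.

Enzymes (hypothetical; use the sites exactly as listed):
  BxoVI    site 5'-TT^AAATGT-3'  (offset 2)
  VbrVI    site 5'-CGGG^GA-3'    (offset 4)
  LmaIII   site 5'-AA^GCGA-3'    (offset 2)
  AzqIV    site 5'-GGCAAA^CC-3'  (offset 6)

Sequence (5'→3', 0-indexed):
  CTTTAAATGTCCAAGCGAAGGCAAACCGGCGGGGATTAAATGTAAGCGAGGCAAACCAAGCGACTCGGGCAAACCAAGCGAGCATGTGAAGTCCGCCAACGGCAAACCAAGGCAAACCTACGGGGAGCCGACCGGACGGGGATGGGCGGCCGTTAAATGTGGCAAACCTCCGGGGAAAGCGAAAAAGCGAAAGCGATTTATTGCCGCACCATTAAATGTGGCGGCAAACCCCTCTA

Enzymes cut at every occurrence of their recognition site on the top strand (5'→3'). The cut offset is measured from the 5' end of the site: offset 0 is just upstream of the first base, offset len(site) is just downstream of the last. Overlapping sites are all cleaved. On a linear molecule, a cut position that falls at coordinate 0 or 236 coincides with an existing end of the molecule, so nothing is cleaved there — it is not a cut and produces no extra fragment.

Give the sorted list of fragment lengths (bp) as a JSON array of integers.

Site scan:
  BxoVI TTAAATGT/2: at [2, 35, 152, 211] ⇒ [4, 37, 154, 213]
  VbrVI CGGGGA/4: at [29, 120, 136, 170] ⇒ [33, 124, 140, 174]
  LmaIII AAGCGA/2: at [12, 43, 57, 75, 176, 184, 190] ⇒ [14, 45, 59, 77, 178, 186, 192]
  AzqIV GGCAAACC/6: at [19, 49, 67, 100, 110, 160, 222] ⇒ [25, 55, 73, 106, 116, 166, 228]

Pooled cuts: [4, 14, 25, 33, 37, 45, 55, 59, 73, 77, 106, 116, 124, 140, 154, 166, 174, 178, 186, 192, 213, 228]

Fragment lengths:
  [0,4): 4 bp
  [4,14): 10 bp
  [14,25): 11 bp
  [25,33): 8 bp
  [33,37): 4 bp
  [37,45): 8 bp
  [45,55): 10 bp
  [55,59): 4 bp
  [59,73): 14 bp
  [73,77): 4 bp
  [77,106): 29 bp
  [106,116): 10 bp
  [116,124): 8 bp
  [124,140): 16 bp
  [140,154): 14 bp
  [154,166): 12 bp
  [166,174): 8 bp
  [174,178): 4 bp
  [178,186): 8 bp
  [186,192): 6 bp
  [192,213): 21 bp
  [213,228): 15 bp
  [228,236): 8 bp

[4,4,4,4,4,6,8,8,8,8,8,8,10,10,10,11,12,14,14,15,16,21,29]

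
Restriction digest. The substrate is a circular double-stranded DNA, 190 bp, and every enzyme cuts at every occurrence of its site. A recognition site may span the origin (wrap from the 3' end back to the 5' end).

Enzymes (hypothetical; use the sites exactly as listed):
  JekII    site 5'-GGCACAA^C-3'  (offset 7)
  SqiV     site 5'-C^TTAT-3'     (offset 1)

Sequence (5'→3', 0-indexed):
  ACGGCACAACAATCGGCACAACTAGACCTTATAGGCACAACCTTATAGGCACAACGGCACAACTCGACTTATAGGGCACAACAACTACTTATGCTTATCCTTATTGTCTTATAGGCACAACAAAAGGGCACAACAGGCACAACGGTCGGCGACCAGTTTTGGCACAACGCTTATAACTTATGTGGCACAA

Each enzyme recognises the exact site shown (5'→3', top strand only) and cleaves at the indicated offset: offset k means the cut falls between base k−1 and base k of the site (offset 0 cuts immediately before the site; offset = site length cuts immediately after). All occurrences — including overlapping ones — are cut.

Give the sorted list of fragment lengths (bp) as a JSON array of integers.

Scan for sites:
  JekII GGCACAAC/7: at [2, 14, 33, 47, 55, 74, 113, 126, 135, 160] ⇒ [9, 21, 40, 54, 62, 81, 120, 133, 142, 167]
  SqiV CTTAT/1: at [27, 41, 67, 87, 93, 99, 107, 169, 176] ⇒ [28, 42, 68, 88, 94, 100, 108, 170, 177]

Pooled cuts: [9, 21, 28, 40, 42, 54, 62, 68, 81, 88, 94, 100, 108, 120, 133, 142, 167, 170, 177]

Fragment lengths:
  9→21: 12 bp
  21→28: 7 bp
  28→40: 12 bp
  40→42: 2 bp
  42→54: 12 bp
  54→62: 8 bp
  62→68: 6 bp
  68→81: 13 bp
  81→88: 7 bp
  88→94: 6 bp
  94→100: 6 bp
  100→108: 8 bp
  108→120: 12 bp
  120→133: 13 bp
  133→142: 9 bp
  142→167: 25 bp
  167→170: 3 bp
  170→177: 7 bp
  177→9 (wrap): 190-177+9 = 22 bp

[2,3,6,6,6,7,7,7,8,8,9,12,12,12,12,13,13,22,25]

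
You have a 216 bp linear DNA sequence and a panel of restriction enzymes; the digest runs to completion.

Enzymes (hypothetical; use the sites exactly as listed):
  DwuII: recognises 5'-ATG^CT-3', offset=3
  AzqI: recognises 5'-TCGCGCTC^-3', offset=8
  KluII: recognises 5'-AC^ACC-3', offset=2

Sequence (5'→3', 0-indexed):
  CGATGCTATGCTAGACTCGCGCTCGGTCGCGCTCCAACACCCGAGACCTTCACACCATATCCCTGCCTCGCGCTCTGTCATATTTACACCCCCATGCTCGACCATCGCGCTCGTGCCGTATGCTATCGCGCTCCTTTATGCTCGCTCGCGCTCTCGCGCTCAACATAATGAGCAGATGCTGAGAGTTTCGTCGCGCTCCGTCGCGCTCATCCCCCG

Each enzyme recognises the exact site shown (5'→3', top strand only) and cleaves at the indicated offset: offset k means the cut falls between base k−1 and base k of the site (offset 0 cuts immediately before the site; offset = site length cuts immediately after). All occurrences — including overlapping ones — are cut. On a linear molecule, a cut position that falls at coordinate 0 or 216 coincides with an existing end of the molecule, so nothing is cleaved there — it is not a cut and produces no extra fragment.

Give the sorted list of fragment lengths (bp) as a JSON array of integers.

[4,5,5,7,8,8,9,10,10,10,11,12,13,14,15,16,17,20,22]

Site scan:
  DwuII (ATGCT, off=3): starts [2, 7, 93, 119, 137, 175] → cuts [5, 10, 96, 122, 140, 178]
  AzqI (TCGCGCTC, off=8): starts [16, 26, 67, 104, 125, 145, 153, 190, 200] → cuts [24, 34, 75, 112, 133, 153, 161, 198, 208]
  KluII (ACACC, off=2): starts [36, 51, 85] → cuts [38, 53, 87]

All cut coordinates (distinct, sorted): [5, 10, 24, 34, 38, 53, 75, 87, 96, 112, 122, 133, 140, 153, 161, 178, 198, 208]

Fragments:
  [0,5): 5 bp
  [5,10): 5 bp
  [10,24): 14 bp
  [24,34): 10 bp
  [34,38): 4 bp
  [38,53): 15 bp
  [53,75): 22 bp
  [75,87): 12 bp
  [87,96): 9 bp
  [96,112): 16 bp
  [112,122): 10 bp
  [122,133): 11 bp
  [133,140): 7 bp
  [140,153): 13 bp
  [153,161): 8 bp
  [161,178): 17 bp
  [178,198): 20 bp
  [198,208): 10 bp
  [208,216): 8 bp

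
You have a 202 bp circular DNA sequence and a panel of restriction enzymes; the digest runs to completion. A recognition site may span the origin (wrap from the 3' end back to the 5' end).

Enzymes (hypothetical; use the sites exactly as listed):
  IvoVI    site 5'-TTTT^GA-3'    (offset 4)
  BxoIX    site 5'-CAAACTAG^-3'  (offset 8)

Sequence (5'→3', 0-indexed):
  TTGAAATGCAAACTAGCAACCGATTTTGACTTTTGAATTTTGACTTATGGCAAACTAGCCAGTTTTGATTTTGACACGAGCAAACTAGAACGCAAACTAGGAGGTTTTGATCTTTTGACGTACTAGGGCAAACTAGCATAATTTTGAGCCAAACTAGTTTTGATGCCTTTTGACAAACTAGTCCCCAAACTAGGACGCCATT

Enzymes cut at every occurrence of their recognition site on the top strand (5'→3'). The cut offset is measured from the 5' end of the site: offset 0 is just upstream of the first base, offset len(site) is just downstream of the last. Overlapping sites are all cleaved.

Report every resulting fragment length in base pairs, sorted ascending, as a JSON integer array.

[4,6,7,7,8,8,8,9,10,10,11,11,12,12,12,14,16,17,20]

Scan for sites:
  IvoVI (TTTTGA, off=4): starts [23, 30, 37, 62, 68, 104, 112, 141, 157, 167, 200] → cuts [2, 27, 34, 41, 66, 72, 108, 116, 145, 161, 171]
  BxoIX (CAAACTAG, off=8): starts [8, 50, 80, 92, 128, 149, 173, 185] → cuts [16, 58, 88, 100, 136, 157, 181, 193]

All cut coordinates (distinct, sorted): [2, 16, 27, 34, 41, 58, 66, 72, 88, 100, 108, 116, 136, 145, 157, 161, 171, 181, 193]

Fragments:
  2→16: 14 bp
  16→27: 11 bp
  27→34: 7 bp
  34→41: 7 bp
  41→58: 17 bp
  58→66: 8 bp
  66→72: 6 bp
  72→88: 16 bp
  88→100: 12 bp
  100→108: 8 bp
  108→116: 8 bp
  116→136: 20 bp
  136→145: 9 bp
  145→157: 12 bp
  157→161: 4 bp
  161→171: 10 bp
  171→181: 10 bp
  181→193: 12 bp
  193→2 (wrap): 202-193+2 = 11 bp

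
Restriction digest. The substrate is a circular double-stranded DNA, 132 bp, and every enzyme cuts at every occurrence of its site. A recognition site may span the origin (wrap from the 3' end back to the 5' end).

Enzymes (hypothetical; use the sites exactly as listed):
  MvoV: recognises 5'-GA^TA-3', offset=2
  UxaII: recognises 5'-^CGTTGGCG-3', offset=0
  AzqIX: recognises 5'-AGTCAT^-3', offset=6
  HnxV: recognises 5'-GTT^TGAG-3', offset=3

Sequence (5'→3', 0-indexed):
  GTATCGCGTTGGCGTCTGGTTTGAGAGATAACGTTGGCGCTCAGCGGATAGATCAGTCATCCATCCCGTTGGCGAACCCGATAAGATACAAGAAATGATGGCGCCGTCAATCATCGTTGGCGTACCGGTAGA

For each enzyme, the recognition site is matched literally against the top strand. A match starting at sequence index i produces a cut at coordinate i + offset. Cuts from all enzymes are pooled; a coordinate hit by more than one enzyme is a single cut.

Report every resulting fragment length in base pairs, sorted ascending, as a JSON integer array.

Site scan:
  MvoV (GATA, off=2): starts [26, 46, 79, 84] → cuts [28, 48, 81, 86]
  UxaII (CGTTGGCG, off=0): starts [6, 31, 66, 114] → cuts [6, 31, 66, 114]
  AzqIX (AGTCAT, off=6): starts [54] → cuts [60]
  HnxV (GTTTGAG, off=3): starts [18] → cuts [21]

Pooled cuts: [6, 21, 28, 31, 48, 60, 66, 81, 86, 114]

Fragments:
  6→21: 15 bp
  21→28: 7 bp
  28→31: 3 bp
  31→48: 17 bp
  48→60: 12 bp
  60→66: 6 bp
  66→81: 15 bp
  81→86: 5 bp
  86→114: 28 bp
  114→6 (wrap): 132-114+6 = 24 bp

[3,5,6,7,12,15,15,17,24,28]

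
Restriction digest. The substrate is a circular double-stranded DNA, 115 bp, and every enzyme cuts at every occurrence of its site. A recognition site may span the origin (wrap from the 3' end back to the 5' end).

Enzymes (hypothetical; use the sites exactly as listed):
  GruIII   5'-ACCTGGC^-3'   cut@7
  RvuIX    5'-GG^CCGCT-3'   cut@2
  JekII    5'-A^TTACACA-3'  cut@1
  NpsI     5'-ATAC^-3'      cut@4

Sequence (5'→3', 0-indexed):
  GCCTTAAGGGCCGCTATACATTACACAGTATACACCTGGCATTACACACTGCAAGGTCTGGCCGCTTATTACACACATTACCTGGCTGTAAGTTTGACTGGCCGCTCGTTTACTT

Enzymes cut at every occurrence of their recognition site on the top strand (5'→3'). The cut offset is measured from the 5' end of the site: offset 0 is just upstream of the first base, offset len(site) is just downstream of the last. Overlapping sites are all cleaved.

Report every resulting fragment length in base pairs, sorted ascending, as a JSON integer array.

Scan for sites:
  GruIII (ACCTGGC, off=7): starts [33, 79] → cuts [40, 86]
  RvuIX (GGCCGCT, off=2): starts [8, 59, 99] → cuts [10, 61, 101]
  JekII (ATTACACA, off=1): starts [19, 40, 67] → cuts [20, 41, 68]
  NpsI (ATAC, off=4): starts [15, 29] → cuts [19, 33]

Pooled cuts: [10, 19, 20, 33, 40, 41, 61, 68, 86, 101]

Fragment lengths:
  10→19: 9 bp
  19→20: 1 bp
  20→33: 13 bp
  33→40: 7 bp
  40→41: 1 bp
  41→61: 20 bp
  61→68: 7 bp
  68→86: 18 bp
  86→101: 15 bp
  101→10 (wrap): 115-101+10 = 24 bp

[1,1,7,7,9,13,15,18,20,24]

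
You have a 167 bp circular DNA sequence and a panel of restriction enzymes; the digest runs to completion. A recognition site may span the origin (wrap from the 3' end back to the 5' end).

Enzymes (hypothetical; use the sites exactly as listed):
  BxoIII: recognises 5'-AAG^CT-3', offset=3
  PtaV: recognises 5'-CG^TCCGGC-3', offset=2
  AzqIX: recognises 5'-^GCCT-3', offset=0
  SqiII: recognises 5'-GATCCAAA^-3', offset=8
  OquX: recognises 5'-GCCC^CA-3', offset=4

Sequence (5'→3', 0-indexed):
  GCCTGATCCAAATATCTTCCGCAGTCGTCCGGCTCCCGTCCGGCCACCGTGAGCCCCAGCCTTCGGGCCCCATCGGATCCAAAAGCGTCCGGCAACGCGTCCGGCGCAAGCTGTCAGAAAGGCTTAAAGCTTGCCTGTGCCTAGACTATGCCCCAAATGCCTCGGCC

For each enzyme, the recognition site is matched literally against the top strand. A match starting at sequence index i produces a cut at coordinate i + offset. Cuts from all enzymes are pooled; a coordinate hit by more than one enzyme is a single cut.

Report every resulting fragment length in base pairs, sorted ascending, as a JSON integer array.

Per-enzyme occurrences:
  BxoIII (AAGCT, off=3): starts [107, 126] → cuts [110, 129]
  PtaV (CGTCCGGC, off=2): starts [25, 36, 85, 97] → cuts [27, 38, 87, 99]
  AzqIX (GCCT, off=0): starts [0, 58, 132, 138, 158] → cuts [0, 58, 132, 138, 158]
  SqiII (GATCCAAA, off=8): starts [4, 75] → cuts [12, 83]
  OquX (GCCCCA, off=4): starts [52, 66, 149] → cuts [56, 70, 153]

Pooled cuts: [0, 12, 27, 38, 56, 58, 70, 83, 87, 99, 110, 129, 132, 138, 153, 158]

Fragment lengths:
  0→12: 12 bp
  12→27: 15 bp
  27→38: 11 bp
  38→56: 18 bp
  56→58: 2 bp
  58→70: 12 bp
  70→83: 13 bp
  83→87: 4 bp
  87→99: 12 bp
  99→110: 11 bp
  110→129: 19 bp
  129→132: 3 bp
  132→138: 6 bp
  138→153: 15 bp
  153→158: 5 bp
  158→0 (wrap): 167-158+0 = 9 bp

[2,3,4,5,6,9,11,11,12,12,12,13,15,15,18,19]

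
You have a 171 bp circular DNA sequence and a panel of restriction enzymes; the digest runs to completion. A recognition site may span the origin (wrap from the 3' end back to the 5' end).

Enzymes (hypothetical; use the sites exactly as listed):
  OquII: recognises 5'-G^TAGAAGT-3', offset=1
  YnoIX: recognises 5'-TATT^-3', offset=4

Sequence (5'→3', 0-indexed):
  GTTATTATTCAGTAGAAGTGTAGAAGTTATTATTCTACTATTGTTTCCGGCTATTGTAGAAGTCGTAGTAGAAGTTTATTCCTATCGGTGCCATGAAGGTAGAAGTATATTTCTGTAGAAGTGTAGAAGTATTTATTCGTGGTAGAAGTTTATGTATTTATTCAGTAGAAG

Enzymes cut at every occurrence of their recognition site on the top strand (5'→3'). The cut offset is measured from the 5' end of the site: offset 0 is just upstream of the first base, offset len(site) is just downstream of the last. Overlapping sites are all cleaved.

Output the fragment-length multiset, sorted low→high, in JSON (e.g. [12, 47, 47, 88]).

[1,3,3,3,4,4,4,5,8,8,8,10,11,12,12,12,13,15,16,19]

Scan for sites:
  OquII (GTAGAAGT, off=1): starts [11, 19, 55, 67, 98, 114, 122, 141] → cuts [12, 20, 56, 68, 99, 115, 123, 142]
  YnoIX (TATT, off=4): starts [2, 5, 27, 30, 38, 51, 76, 107, 129, 133, 154, 158] → cuts [6, 9, 31, 34, 42, 55, 80, 111, 133, 137, 158, 162]

Pooled cuts: [6, 9, 12, 20, 31, 34, 42, 55, 56, 68, 80, 99, 111, 115, 123, 133, 137, 142, 158, 162]

Fragments:
  6→9: 3 bp
  9→12: 3 bp
  12→20: 8 bp
  20→31: 11 bp
  31→34: 3 bp
  34→42: 8 bp
  42→55: 13 bp
  55→56: 1 bp
  56→68: 12 bp
  68→80: 12 bp
  80→99: 19 bp
  99→111: 12 bp
  111→115: 4 bp
  115→123: 8 bp
  123→133: 10 bp
  133→137: 4 bp
  137→142: 5 bp
  142→158: 16 bp
  158→162: 4 bp
  162→6 (wrap): 171-162+6 = 15 bp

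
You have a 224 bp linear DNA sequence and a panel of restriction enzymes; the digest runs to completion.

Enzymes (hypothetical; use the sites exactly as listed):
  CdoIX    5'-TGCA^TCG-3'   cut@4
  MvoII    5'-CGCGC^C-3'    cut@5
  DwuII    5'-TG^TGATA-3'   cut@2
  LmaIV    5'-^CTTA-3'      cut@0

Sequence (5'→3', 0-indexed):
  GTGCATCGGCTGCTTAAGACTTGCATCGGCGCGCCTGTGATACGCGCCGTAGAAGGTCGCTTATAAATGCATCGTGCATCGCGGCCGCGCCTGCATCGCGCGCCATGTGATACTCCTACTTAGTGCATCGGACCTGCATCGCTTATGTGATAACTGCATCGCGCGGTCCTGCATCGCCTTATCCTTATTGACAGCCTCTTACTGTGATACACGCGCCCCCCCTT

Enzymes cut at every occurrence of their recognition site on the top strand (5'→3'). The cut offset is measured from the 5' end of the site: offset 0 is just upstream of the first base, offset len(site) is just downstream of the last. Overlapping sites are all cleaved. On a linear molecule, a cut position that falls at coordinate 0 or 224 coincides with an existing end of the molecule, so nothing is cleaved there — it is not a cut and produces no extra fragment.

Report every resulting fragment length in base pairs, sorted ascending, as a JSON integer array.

[3,3,4,4,5,5,6,6,7,7,7,8,8,9,9,10,11,11,11,12,12,12,12,13,14,15]

Per-enzyme occurrences:
  CdoIX TGCATCG/4: at [1, 21, 67, 74, 91, 123, 134, 154, 169] ⇒ [5, 25, 71, 78, 95, 127, 138, 158, 173]
  MvoII CGCGCC/5: at [29, 42, 85, 98, 211] ⇒ [34, 47, 90, 103, 216]
  DwuII TGTGATA/2: at [35, 105, 145, 202] ⇒ [37, 107, 147, 204]
  LmaIV CTTA/0: at [12, 59, 118, 141, 177, 183, 197] ⇒ [12, 59, 118, 141, 177, 183, 197]

Pooled cuts: [5, 12, 25, 34, 37, 47, 59, 71, 78, 90, 95, 103, 107, 118, 127, 138, 141, 147, 158, 173, 177, 183, 197, 204, 216]

Fragments:
  [0,5): 5 bp
  [5,12): 7 bp
  [12,25): 13 bp
  [25,34): 9 bp
  [34,37): 3 bp
  [37,47): 10 bp
  [47,59): 12 bp
  [59,71): 12 bp
  [71,78): 7 bp
  [78,90): 12 bp
  [90,95): 5 bp
  [95,103): 8 bp
  [103,107): 4 bp
  [107,118): 11 bp
  [118,127): 9 bp
  [127,138): 11 bp
  [138,141): 3 bp
  [141,147): 6 bp
  [147,158): 11 bp
  [158,173): 15 bp
  [173,177): 4 bp
  [177,183): 6 bp
  [183,197): 14 bp
  [197,204): 7 bp
  [204,216): 12 bp
  [216,224): 8 bp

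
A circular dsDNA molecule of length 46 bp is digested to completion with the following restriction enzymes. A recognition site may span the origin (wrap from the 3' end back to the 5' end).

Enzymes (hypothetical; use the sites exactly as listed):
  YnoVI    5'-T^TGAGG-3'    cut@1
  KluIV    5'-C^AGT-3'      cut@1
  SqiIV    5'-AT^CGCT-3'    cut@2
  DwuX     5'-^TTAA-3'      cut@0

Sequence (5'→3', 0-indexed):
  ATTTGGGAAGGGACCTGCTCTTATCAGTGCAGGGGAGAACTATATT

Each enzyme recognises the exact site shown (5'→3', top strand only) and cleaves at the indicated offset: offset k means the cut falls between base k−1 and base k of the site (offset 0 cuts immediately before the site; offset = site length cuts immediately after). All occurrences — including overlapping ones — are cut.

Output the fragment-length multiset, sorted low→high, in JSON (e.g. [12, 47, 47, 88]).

[46]

Per-enzyme occurrences:
  YnoVI (TTGAGG, off=1): no sites
  KluIV (CAGT, off=1): starts [24] → cuts [25]
  SqiIV (ATCGCT, off=2): no sites
  DwuX (TTAA, off=0): no sites

All cut coordinates (distinct, sorted): [25]

Fragments:
  25→25 (wrap): 46-25+25 = 46 bp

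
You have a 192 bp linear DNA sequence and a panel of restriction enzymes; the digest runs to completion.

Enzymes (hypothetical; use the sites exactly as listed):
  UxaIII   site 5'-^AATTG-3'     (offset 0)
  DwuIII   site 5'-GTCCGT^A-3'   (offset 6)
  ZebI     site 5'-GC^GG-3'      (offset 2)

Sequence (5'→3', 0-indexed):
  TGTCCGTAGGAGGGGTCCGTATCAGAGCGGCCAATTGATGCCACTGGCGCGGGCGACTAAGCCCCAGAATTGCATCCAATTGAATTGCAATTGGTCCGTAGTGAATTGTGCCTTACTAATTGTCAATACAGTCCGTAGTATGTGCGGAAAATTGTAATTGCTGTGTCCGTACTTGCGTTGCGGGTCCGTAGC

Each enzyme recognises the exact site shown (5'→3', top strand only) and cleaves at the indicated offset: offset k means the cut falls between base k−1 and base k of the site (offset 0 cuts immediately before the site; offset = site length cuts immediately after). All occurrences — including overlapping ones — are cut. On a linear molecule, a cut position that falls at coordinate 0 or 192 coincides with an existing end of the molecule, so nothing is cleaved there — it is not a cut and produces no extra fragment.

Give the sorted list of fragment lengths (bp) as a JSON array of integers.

Per-enzyme occurrences:
  UxaIII (AATTG, off=0): starts [32, 67, 77, 82, 88, 103, 117, 149, 155] → cuts [32, 67, 77, 82, 88, 103, 117, 149, 155]
  DwuIII (GTCCGTA, off=6): starts [1, 14, 93, 130, 164, 183] → cuts [7, 20, 99, 136, 170, 189]
  ZebI (GCGG, off=2): starts [26, 48, 143, 179] → cuts [28, 50, 145, 181]

Pooled cuts: [7, 20, 28, 32, 50, 67, 77, 82, 88, 99, 103, 117, 136, 145, 149, 155, 170, 181, 189]

Fragment lengths:
  [0,7): 7 bp
  [7,20): 13 bp
  [20,28): 8 bp
  [28,32): 4 bp
  [32,50): 18 bp
  [50,67): 17 bp
  [67,77): 10 bp
  [77,82): 5 bp
  [82,88): 6 bp
  [88,99): 11 bp
  [99,103): 4 bp
  [103,117): 14 bp
  [117,136): 19 bp
  [136,145): 9 bp
  [145,149): 4 bp
  [149,155): 6 bp
  [155,170): 15 bp
  [170,181): 11 bp
  [181,189): 8 bp
  [189,192): 3 bp

[3,4,4,4,5,6,6,7,8,8,9,10,11,11,13,14,15,17,18,19]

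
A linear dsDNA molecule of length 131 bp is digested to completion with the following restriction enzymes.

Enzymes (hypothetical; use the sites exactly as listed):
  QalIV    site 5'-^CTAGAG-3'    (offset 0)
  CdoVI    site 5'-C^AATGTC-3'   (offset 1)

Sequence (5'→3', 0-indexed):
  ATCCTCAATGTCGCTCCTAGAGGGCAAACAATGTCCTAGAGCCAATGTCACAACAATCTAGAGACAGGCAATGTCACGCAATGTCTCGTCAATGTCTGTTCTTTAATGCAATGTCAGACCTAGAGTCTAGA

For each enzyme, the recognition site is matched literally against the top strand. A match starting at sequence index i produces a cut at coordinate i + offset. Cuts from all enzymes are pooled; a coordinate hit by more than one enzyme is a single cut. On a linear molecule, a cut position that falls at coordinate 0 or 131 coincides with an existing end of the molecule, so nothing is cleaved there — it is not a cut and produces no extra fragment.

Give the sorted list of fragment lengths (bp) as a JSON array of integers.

[6,6,8,10,10,10,11,12,12,13,14,19]

Site scan:
  QalIV (CTAGAG, off=0): starts [16, 35, 57, 119] → cuts [16, 35, 57, 119]
  CdoVI (CAATGTC, off=1): starts [5, 28, 42, 68, 78, 89, 108] → cuts [6, 29, 43, 69, 79, 90, 109]

All cut coordinates (distinct, sorted): [6, 16, 29, 35, 43, 57, 69, 79, 90, 109, 119]

Fragments:
  [0,6): 6 bp
  [6,16): 10 bp
  [16,29): 13 bp
  [29,35): 6 bp
  [35,43): 8 bp
  [43,57): 14 bp
  [57,69): 12 bp
  [69,79): 10 bp
  [79,90): 11 bp
  [90,109): 19 bp
  [109,119): 10 bp
  [119,131): 12 bp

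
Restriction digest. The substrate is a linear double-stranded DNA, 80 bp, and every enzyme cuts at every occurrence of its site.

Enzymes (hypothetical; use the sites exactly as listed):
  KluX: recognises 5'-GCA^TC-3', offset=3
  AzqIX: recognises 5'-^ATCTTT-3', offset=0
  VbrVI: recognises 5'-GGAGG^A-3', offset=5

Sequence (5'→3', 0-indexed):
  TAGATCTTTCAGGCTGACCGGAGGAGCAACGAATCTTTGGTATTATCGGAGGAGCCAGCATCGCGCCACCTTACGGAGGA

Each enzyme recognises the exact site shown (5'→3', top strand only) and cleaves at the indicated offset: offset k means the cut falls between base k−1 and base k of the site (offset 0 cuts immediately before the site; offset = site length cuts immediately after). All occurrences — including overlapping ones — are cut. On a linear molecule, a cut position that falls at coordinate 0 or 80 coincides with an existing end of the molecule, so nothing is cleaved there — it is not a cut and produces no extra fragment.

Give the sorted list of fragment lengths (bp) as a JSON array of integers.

[1,3,8,8,19,20,21]

Scan for sites:
  KluX (GCATC, off=3): starts [57] → cuts [60]
  AzqIX (ATCTTT, off=0): starts [3, 32] → cuts [3, 32]
  VbrVI (GGAGGA, off=5): starts [19, 47, 74] → cuts [24, 52, 79]

Pooled cuts: [3, 24, 32, 52, 60, 79]

Fragments:
  [0,3): 3 bp
  [3,24): 21 bp
  [24,32): 8 bp
  [32,52): 20 bp
  [52,60): 8 bp
  [60,79): 19 bp
  [79,80): 1 bp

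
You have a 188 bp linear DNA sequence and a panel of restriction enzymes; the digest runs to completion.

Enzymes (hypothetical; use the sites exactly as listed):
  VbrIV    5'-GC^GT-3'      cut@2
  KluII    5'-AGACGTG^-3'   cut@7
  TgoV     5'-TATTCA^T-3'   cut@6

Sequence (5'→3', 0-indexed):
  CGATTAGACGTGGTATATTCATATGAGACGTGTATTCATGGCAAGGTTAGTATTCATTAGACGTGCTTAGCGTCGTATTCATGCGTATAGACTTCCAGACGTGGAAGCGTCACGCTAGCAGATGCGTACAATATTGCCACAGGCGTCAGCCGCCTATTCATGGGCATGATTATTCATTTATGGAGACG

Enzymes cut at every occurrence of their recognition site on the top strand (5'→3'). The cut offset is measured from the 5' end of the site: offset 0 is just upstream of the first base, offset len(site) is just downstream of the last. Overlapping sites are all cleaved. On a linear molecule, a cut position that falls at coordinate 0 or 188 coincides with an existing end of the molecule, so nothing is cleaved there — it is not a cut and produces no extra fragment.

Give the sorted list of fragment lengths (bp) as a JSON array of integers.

Site scan:
  VbrIV GCGT/2: at [69, 82, 106, 123, 142] ⇒ [71, 84, 108, 125, 144]
  KluII AGACGTG/7: at [5, 25, 58, 96] ⇒ [12, 32, 65, 103]
  TgoV TATTCAT/6: at [15, 32, 50, 75, 154, 170] ⇒ [21, 38, 56, 81, 160, 176]

All cut coordinates (distinct, sorted): [12, 21, 32, 38, 56, 65, 71, 81, 84, 103, 108, 125, 144, 160, 176]

Fragment lengths:
  [0,12): 12 bp
  [12,21): 9 bp
  [21,32): 11 bp
  [32,38): 6 bp
  [38,56): 18 bp
  [56,65): 9 bp
  [65,71): 6 bp
  [71,81): 10 bp
  [81,84): 3 bp
  [84,103): 19 bp
  [103,108): 5 bp
  [108,125): 17 bp
  [125,144): 19 bp
  [144,160): 16 bp
  [160,176): 16 bp
  [176,188): 12 bp

[3,5,6,6,9,9,10,11,12,12,16,16,17,18,19,19]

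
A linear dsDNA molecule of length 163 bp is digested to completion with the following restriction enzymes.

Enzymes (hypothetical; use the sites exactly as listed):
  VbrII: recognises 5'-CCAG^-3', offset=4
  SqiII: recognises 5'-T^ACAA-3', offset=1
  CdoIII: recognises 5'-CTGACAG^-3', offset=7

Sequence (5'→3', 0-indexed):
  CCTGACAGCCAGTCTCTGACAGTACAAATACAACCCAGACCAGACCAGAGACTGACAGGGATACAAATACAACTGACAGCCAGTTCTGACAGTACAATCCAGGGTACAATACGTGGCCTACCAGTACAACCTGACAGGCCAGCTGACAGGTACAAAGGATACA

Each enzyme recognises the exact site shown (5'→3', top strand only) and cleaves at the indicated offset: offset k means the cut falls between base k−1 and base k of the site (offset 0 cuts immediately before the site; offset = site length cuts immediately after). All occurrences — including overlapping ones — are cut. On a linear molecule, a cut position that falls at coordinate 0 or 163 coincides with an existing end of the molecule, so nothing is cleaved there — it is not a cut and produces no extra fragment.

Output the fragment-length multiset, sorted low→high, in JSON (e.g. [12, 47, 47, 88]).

[1,1,1,2,3,4,4,4,5,5,5,6,6,7,8,9,9,9,10,10,11,12,12,19]

Scan for sites:
  VbrII (CCAG, off=4): starts [8, 34, 39, 44, 79, 98, 120, 138] → cuts [12, 38, 43, 48, 83, 102, 124, 142]
  SqiII (TACAA, off=1): starts [22, 28, 61, 67, 92, 104, 124, 150] → cuts [23, 29, 62, 68, 93, 105, 125, 151]
  CdoIII (CTGACAG, off=7): starts [1, 15, 51, 72, 85, 130, 142] → cuts [8, 22, 58, 79, 92, 137, 149]

All cut coordinates (distinct, sorted): [8, 12, 22, 23, 29, 38, 43, 48, 58, 62, 68, 79, 83, 92, 93, 102, 105, 124, 125, 137, 142, 149, 151]

Fragment lengths:
  [0,8): 8 bp
  [8,12): 4 bp
  [12,22): 10 bp
  [22,23): 1 bp
  [23,29): 6 bp
  [29,38): 9 bp
  [38,43): 5 bp
  [43,48): 5 bp
  [48,58): 10 bp
  [58,62): 4 bp
  [62,68): 6 bp
  [68,79): 11 bp
  [79,83): 4 bp
  [83,92): 9 bp
  [92,93): 1 bp
  [93,102): 9 bp
  [102,105): 3 bp
  [105,124): 19 bp
  [124,125): 1 bp
  [125,137): 12 bp
  [137,142): 5 bp
  [142,149): 7 bp
  [149,151): 2 bp
  [151,163): 12 bp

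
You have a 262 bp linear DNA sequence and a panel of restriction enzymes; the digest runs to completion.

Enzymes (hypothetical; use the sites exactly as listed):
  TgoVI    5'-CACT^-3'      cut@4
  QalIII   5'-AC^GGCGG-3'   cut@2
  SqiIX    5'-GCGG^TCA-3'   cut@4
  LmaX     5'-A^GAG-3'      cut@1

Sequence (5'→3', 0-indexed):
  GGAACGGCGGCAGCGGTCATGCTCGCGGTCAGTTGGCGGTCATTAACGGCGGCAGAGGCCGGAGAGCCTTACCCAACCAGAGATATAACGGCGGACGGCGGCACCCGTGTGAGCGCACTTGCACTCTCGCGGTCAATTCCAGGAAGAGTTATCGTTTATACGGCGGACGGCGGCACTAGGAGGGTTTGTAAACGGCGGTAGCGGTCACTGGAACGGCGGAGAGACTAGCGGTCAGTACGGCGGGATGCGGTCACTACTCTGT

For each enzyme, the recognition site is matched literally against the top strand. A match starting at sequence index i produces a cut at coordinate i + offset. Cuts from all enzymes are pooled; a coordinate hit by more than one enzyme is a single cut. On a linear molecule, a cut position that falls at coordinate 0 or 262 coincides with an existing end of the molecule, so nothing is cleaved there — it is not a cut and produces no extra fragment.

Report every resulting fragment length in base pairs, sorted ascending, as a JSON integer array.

[5,5,5,5,6,6,7,7,7,7,7,7,8,9,9,10,11,11,11,11,12,12,13,16,16,16,23]

Site scan:
  TgoVI (CACT, off=4): starts [115, 121, 173, 205, 251] → cuts [119, 125, 177, 209, 255]
  QalIII (ACGGCGG, off=2): starts [3, 45, 87, 94, 159, 166, 191, 212, 236] → cuts [5, 47, 89, 96, 161, 168, 193, 214, 238]
  SqiIX (GCGGTCA, off=4): starts [12, 24, 35, 128, 200, 227, 246] → cuts [16, 28, 39, 132, 204, 231, 250]
  LmaX (AGAG, off=1): starts [53, 62, 78, 144, 219] → cuts [54, 63, 79, 145, 220]

Pooled cuts: [5, 16, 28, 39, 47, 54, 63, 79, 89, 96, 119, 125, 132, 145, 161, 168, 177, 193, 204, 209, 214, 220, 231, 238, 250, 255]

Fragment lengths:
  [0,5): 5 bp
  [5,16): 11 bp
  [16,28): 12 bp
  [28,39): 11 bp
  [39,47): 8 bp
  [47,54): 7 bp
  [54,63): 9 bp
  [63,79): 16 bp
  [79,89): 10 bp
  [89,96): 7 bp
  [96,119): 23 bp
  [119,125): 6 bp
  [125,132): 7 bp
  [132,145): 13 bp
  [145,161): 16 bp
  [161,168): 7 bp
  [168,177): 9 bp
  [177,193): 16 bp
  [193,204): 11 bp
  [204,209): 5 bp
  [209,214): 5 bp
  [214,220): 6 bp
  [220,231): 11 bp
  [231,238): 7 bp
  [238,250): 12 bp
  [250,255): 5 bp
  [255,262): 7 bp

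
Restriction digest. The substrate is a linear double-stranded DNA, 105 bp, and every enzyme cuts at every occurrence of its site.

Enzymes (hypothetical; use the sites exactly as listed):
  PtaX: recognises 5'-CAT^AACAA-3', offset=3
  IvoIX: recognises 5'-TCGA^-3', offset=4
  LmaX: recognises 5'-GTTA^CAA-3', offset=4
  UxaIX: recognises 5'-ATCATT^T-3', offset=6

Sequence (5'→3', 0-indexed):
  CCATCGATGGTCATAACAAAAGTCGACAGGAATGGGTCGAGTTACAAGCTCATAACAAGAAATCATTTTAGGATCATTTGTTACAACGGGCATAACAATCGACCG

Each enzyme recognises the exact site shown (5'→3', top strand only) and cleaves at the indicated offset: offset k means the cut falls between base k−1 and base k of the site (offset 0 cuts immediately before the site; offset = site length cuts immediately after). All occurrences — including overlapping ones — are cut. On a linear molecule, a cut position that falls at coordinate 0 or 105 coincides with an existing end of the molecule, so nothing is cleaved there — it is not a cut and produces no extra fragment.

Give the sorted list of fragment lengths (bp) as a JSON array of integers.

Scan for sites:
  PtaX CATAACAA/3: at [11, 50, 90] ⇒ [14, 53, 93]
  IvoIX TCGA/4: at [3, 22, 36, 98] ⇒ [7, 26, 40, 102]
  LmaX GTTACAA/4: at [40, 79] ⇒ [44, 83]
  UxaIX ATCATTT/6: at [61, 72] ⇒ [67, 78]

All cut coordinates (distinct, sorted): [7, 14, 26, 40, 44, 53, 67, 78, 83, 93, 102]

Fragments:
  [0,7): 7 bp
  [7,14): 7 bp
  [14,26): 12 bp
  [26,40): 14 bp
  [40,44): 4 bp
  [44,53): 9 bp
  [53,67): 14 bp
  [67,78): 11 bp
  [78,83): 5 bp
  [83,93): 10 bp
  [93,102): 9 bp
  [102,105): 3 bp

[3,4,5,7,7,9,9,10,11,12,14,14]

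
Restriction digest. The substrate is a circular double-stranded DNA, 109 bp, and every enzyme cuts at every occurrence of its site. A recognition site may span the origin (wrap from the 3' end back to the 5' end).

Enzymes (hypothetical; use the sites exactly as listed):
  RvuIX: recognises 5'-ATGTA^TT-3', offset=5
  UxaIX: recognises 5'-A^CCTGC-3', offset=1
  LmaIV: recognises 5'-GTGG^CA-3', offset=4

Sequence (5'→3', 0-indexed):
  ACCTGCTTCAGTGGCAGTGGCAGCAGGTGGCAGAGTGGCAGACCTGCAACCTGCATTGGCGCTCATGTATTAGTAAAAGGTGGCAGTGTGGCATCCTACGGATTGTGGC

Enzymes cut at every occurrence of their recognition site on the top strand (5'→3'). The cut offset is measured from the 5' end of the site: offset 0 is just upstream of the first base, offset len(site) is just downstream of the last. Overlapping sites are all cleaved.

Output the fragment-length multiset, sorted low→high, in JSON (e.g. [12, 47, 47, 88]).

[2,4,6,7,8,8,10,13,14,17,20]

Per-enzyme occurrences:
  RvuIX (ATGTATT, off=5): starts [64] → cuts [69]
  UxaIX (ACCTGC, off=1): starts [0, 41, 48] → cuts [1, 42, 49]
  LmaIV (GTGGCA, off=4): starts [10, 16, 26, 34, 79, 87, 104] → cuts [14, 20, 30, 38, 83, 91, 108]

All cut coordinates (distinct, sorted): [1, 14, 20, 30, 38, 42, 49, 69, 83, 91, 108]

Fragments:
  1→14: 13 bp
  14→20: 6 bp
  20→30: 10 bp
  30→38: 8 bp
  38→42: 4 bp
  42→49: 7 bp
  49→69: 20 bp
  69→83: 14 bp
  83→91: 8 bp
  91→108: 17 bp
  108→1 (wrap): 109-108+1 = 2 bp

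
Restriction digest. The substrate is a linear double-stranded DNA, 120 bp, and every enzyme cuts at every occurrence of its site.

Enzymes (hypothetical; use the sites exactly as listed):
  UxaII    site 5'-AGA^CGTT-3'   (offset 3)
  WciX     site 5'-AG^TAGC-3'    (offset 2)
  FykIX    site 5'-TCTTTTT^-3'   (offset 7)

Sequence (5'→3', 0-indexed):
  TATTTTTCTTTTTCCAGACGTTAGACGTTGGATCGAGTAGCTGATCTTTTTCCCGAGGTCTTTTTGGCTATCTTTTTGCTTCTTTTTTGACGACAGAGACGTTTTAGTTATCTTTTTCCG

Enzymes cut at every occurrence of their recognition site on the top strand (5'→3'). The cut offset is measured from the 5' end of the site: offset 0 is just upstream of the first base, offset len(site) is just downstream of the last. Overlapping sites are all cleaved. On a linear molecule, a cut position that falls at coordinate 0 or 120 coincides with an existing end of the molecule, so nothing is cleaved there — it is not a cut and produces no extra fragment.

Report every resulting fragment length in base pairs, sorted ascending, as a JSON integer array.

[3,5,7,10,12,12,12,13,14,14,18]

Per-enzyme occurrences:
  UxaII (AGACGTT, off=3): starts [15, 22, 96] → cuts [18, 25, 99]
  WciX (AGTAGC, off=2): starts [35] → cuts [37]
  FykIX (TCTTTTT, off=7): starts [6, 44, 58, 70, 80, 110] → cuts [13, 51, 65, 77, 87, 117]

Pooled cuts: [13, 18, 25, 37, 51, 65, 77, 87, 99, 117]

Fragment lengths:
  [0,13): 13 bp
  [13,18): 5 bp
  [18,25): 7 bp
  [25,37): 12 bp
  [37,51): 14 bp
  [51,65): 14 bp
  [65,77): 12 bp
  [77,87): 10 bp
  [87,99): 12 bp
  [99,117): 18 bp
  [117,120): 3 bp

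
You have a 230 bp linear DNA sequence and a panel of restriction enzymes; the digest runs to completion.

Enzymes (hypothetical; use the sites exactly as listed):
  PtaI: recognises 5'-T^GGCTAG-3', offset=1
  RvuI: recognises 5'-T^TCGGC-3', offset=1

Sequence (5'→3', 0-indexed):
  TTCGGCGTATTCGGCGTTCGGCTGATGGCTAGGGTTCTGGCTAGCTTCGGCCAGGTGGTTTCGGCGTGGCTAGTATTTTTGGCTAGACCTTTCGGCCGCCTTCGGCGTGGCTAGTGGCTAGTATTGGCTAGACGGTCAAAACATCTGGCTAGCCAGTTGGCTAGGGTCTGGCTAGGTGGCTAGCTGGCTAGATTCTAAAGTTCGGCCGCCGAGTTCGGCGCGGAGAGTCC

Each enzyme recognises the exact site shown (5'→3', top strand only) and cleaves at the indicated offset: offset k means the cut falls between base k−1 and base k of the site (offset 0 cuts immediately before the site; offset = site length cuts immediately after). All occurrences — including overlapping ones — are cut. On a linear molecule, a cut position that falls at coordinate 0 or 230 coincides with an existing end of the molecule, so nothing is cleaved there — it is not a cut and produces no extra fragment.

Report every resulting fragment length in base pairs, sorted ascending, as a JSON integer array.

Per-enzyme occurrences:
  PtaI (TGGCTAG, off=1): starts [25, 37, 66, 79, 107, 114, 124, 145, 157, 168, 176, 184] → cuts [26, 38, 67, 80, 108, 115, 125, 146, 158, 169, 177, 185]
  RvuI (TTCGGC, off=1): starts [0, 9, 16, 45, 59, 90, 100, 200, 213] → cuts [1, 10, 17, 46, 60, 91, 101, 201, 214]

All cut coordinates (distinct, sorted): [1, 10, 17, 26, 38, 46, 60, 67, 80, 91, 101, 108, 115, 125, 146, 158, 169, 177, 185, 201, 214]

Fragment lengths:
  [0,1): 1 bp
  [1,10): 9 bp
  [10,17): 7 bp
  [17,26): 9 bp
  [26,38): 12 bp
  [38,46): 8 bp
  [46,60): 14 bp
  [60,67): 7 bp
  [67,80): 13 bp
  [80,91): 11 bp
  [91,101): 10 bp
  [101,108): 7 bp
  [108,115): 7 bp
  [115,125): 10 bp
  [125,146): 21 bp
  [146,158): 12 bp
  [158,169): 11 bp
  [169,177): 8 bp
  [177,185): 8 bp
  [185,201): 16 bp
  [201,214): 13 bp
  [214,230): 16 bp

[1,7,7,7,7,8,8,8,9,9,10,10,11,11,12,12,13,13,14,16,16,21]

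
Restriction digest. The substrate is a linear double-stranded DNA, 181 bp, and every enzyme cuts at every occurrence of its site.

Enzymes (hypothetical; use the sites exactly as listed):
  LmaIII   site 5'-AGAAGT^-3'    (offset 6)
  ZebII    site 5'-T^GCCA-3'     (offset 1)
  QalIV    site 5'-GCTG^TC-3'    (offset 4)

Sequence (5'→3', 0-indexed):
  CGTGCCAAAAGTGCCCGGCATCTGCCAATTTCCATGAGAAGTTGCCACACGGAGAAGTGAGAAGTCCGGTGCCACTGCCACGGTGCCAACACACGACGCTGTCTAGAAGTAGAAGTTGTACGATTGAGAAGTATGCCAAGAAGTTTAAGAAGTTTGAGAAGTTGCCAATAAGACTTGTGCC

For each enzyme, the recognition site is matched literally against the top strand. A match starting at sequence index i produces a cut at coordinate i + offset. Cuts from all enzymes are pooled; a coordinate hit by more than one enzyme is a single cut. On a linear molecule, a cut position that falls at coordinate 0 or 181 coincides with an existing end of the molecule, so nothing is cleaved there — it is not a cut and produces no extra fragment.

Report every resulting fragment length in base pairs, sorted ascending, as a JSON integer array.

Site scan:
  LmaIII (AGAAGT, off=6): starts [36, 52, 59, 104, 110, 126, 138, 147, 156] → cuts [42, 58, 65, 110, 116, 132, 144, 153, 162]
  ZebII (TGCCA, off=1): starts [2, 22, 42, 69, 75, 83, 133, 162] → cuts [3, 23, 43, 70, 76, 84, 134, 163]
  QalIV (GCTGTC, off=4): starts [97] → cuts [101]

All cut coordinates (distinct, sorted): [3, 23, 42, 43, 58, 65, 70, 76, 84, 101, 110, 116, 132, 134, 144, 153, 162, 163]

Fragment lengths:
  [0,3): 3 bp
  [3,23): 20 bp
  [23,42): 19 bp
  [42,43): 1 bp
  [43,58): 15 bp
  [58,65): 7 bp
  [65,70): 5 bp
  [70,76): 6 bp
  [76,84): 8 bp
  [84,101): 17 bp
  [101,110): 9 bp
  [110,116): 6 bp
  [116,132): 16 bp
  [132,134): 2 bp
  [134,144): 10 bp
  [144,153): 9 bp
  [153,162): 9 bp
  [162,163): 1 bp
  [163,181): 18 bp

[1,1,2,3,5,6,6,7,8,9,9,9,10,15,16,17,18,19,20]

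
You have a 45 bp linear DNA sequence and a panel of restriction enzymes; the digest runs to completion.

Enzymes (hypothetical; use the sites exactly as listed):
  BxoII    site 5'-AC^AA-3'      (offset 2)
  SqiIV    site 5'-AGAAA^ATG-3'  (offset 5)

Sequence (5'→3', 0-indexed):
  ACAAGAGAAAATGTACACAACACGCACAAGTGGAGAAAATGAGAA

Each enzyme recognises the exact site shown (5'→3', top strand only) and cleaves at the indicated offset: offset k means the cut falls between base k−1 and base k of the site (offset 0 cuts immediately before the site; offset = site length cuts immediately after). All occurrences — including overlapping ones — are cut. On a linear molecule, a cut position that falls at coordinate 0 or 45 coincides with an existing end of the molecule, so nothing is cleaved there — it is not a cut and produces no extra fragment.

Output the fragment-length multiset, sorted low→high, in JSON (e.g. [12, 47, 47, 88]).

Site scan:
  BxoII ACAA/2: at [0, 16, 25] ⇒ [2, 18, 27]
  SqiIV AGAAAATG/5: at [5, 33] ⇒ [10, 38]

Pooled cuts: [2, 10, 18, 27, 38]

Fragment lengths:
  [0,2): 2 bp
  [2,10): 8 bp
  [10,18): 8 bp
  [18,27): 9 bp
  [27,38): 11 bp
  [38,45): 7 bp

[2,7,8,8,9,11]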